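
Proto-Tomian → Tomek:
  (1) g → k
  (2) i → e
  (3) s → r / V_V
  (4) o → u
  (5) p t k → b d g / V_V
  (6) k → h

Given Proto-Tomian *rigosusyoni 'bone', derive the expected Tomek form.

regurusyune

Tomek: start from *rigosusyoni.
  rule 1 (unconditioned shift): rigosusyoni → rikosusyoni
  rule 2 (vowel merger): rikosusyoni → rekosusyone
  rule 3 (rhotacism): rekosusyone → rekorusyone
  rule 4 (vowel merger): rekorusyone → rekurusyune
  rule 5 (intervocalic voicing): rekurusyune → regurusyune
  rule 6: no change — regurusyune
  ⇒ Tomek regurusyune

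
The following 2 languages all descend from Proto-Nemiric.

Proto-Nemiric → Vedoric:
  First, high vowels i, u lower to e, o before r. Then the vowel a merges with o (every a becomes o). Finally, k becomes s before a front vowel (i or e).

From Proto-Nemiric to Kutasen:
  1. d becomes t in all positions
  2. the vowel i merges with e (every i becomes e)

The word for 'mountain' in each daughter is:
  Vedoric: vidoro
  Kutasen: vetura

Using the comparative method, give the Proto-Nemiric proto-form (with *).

Position 4: Vedoric has o, Kutasen has u. Kutasen preserves u here (none of its changes turn any other segment into u), so the proto-segment is *u.
Position 2: Vedoric has i, Kutasen has e. Vedoric preserves i here (none of its changes turn any other segment into i), so the proto-segment is *i.
Position 6: Vedoric has o, Kutasen has a. Kutasen preserves a here (none of its changes turn any other segment into a), so the proto-segment is *a.
Verify the candidate proto-form against each daughter:
Vedoric: start from *vidura.
  rule 1 (pre-rhotic lowering): vidura → vidora
  rule 2 (vowel merger): vidora → vidoro
  rule 3: no change — vidoro
  ⇒ Vedoric vidoro
Kutasen: start from *vidura.
  rule 1 (unconditioned shift): vidura → vitura
  rule 2 (vowel merger): vitura → vetura
  ⇒ Kutasen vetura
Only *vidura yields all of Vedoric vidoro, Kutasen vetura.

*vidura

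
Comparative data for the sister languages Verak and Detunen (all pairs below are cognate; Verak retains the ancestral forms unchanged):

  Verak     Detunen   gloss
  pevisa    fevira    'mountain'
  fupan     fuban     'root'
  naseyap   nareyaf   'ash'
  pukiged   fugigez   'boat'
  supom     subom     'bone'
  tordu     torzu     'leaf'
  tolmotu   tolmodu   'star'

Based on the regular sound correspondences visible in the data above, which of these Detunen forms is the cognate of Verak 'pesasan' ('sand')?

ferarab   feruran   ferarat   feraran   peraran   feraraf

pevisa ~ fevira — Verak p corresponds to Detunen f word-initially before a front vowel.
pevisa ~ fevira — Verak s corresponds to Detunen r between vowels (before a back vowel).
Applying these to Verak 'pesasan':
  pesasan → fesasan   (p→f word-initially before a front vowel)
  fesasan → ferasan   (s→r between vowels (before a back vowel))
  ferasan → feraran   (s→r between vowels (before a back vowel))
So the Detunen cognate is 'feraran'.

feraran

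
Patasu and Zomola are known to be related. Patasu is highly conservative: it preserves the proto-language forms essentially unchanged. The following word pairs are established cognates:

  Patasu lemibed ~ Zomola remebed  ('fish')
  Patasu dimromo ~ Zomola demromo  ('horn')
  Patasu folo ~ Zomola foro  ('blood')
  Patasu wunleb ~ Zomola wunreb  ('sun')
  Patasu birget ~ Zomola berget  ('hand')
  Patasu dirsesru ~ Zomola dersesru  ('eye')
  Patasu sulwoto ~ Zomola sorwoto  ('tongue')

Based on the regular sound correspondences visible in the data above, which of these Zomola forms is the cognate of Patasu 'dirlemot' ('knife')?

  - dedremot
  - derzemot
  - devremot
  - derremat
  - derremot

birget ~ berget, dirsesru ~ dersesru — Patasu i corresponds to Zomola e after a consonant, before r.
wunleb ~ wunreb — Patasu l corresponds to Zomola r after a consonant, before a front vowel.
Applying these to Patasu 'dirlemot':
  dirlemot → derlemot   (i→e after a consonant, before r)
  derlemot → derremot   (l→r after a consonant, before a front vowel)
So the Zomola cognate is 'derremot'.

derremot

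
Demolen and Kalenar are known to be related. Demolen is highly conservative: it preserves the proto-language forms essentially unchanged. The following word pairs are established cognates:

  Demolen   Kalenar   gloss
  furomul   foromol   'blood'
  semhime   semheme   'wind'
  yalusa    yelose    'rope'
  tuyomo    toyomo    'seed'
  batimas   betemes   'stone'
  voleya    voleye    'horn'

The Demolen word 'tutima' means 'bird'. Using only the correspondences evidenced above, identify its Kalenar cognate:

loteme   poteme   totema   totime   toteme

furomul ~ foromol, yalusa ~ yelose — Demolen u corresponds to Kalenar o after a consonant, before a consonant other than r, m, n, p, b, f, v.
semhime ~ semheme, batimas ~ betemes — Demolen i corresponds to Kalenar e after a consonant, before a nasal.
yalusa ~ yelose, voleya ~ voleye — Demolen a corresponds to Kalenar e word-finally.
Applying these to Demolen 'tutima':
  tutima → totima   (u→o after a consonant, before a consonant other than r, m, n, p, b, f, v)
  totima → totema   (i→e after a consonant, before a nasal)
  totema → toteme   (a→e word-finally)
So the Kalenar cognate is 'toteme'.

toteme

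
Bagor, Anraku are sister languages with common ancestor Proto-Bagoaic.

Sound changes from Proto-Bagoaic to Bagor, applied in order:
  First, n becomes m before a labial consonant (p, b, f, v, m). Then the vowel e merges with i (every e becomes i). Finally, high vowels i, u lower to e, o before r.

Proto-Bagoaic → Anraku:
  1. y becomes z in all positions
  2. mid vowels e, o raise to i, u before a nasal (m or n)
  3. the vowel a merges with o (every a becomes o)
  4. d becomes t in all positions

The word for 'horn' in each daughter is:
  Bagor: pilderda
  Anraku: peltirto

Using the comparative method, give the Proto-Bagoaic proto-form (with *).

*peldirda

Position 7: Bagor has d, Anraku has t. Bagor preserves d here (none of its changes turn any other segment into d), so the proto-segment is *d.
Position 4: Bagor has d, Anraku has t. Bagor preserves d here (none of its changes turn any other segment into d), so the proto-segment is *d.
Position 2: Bagor has i, Anraku has e. Anraku preserves e here (none of its changes turn any other segment into e), so the proto-segment is *e.
This points to *peldirda. Verify forward in each daughter:
Bagor: *peldirda > pildirda > pilderda  (by vowel merger, pre-rhotic lowering)
Anraku: *peldirda
  peldirda (rule 1 does not apply)
  peldirda (rule 2 does not apply)
  peldirda → peldirdo   [vowel merger]
  peldirdo → peltirto   [unconditioned shift]
  giving Anraku peltirto.
Only *peldirda yields all of Bagor pilderda, Anraku peltirto.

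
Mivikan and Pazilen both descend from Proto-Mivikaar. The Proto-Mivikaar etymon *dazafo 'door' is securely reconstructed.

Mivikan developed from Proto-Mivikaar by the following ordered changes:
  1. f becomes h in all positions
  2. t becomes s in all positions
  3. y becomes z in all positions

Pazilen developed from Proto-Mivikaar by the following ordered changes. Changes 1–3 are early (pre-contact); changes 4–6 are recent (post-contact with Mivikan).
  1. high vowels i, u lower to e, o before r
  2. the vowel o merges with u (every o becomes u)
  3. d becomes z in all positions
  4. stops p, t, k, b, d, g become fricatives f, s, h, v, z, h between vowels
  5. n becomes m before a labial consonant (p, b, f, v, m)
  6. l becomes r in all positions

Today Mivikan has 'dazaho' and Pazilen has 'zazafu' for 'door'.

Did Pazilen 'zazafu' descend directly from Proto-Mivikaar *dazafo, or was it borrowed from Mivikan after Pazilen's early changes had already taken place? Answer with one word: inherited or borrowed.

If inherited, *dazafo would pass through all of Pazilen's changes:
Pazilen: start from *dazafo.
  rule 1: no change — dazafo
  rule 2 (vowel merger): dazafo → dazafu
  rule 3 (unconditioned shift): dazafu → zazafu
  rule 4: no change — zazafu
  rule 5: no change — zazafu
  rule 6: no change — zazafu
  ⇒ Pazilen zazafu
If borrowed from Mivikan 'dazaho' after the early changes, it would undergo only the recent ones:
  rule 4 (intervocalic lenition): no change (dazaho)
  rule 5 (nasal place assimilation): no change (dazaho)
  rule 6 (unconditioned shift): no change (dazaho)
  ⇒ as a loan: dazaho
Pazilen 'zazafu' matches the inherited outcome exactly, so it is an inherited cognate, not a loan.

inherited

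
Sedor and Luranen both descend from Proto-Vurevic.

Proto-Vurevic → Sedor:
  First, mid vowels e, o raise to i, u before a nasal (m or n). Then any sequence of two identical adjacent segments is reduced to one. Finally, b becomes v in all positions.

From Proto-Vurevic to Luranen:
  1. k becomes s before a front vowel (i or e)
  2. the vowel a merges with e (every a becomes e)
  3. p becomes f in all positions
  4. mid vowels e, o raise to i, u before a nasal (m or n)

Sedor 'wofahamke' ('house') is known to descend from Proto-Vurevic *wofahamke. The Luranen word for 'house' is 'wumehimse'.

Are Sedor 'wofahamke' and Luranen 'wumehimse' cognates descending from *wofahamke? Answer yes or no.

no

Derive the expected Luranen reflex of *wofahamke:
Luranen: *wofahamke
  wofahamke → wofahamse   [palatalisation]
  wofahamse → wofehemse   [vowel merger]
  wofehemse (rule 3 does not apply)
  wofehemse → wofehimse   [pre-nasal raising]
  giving Luranen wofehimse.
The regular Luranen reflex would be 'wofehimse', but the attested form is 'wumehimse'. The correspondence is irregular, so they are not cognates (the Luranen form has a different source).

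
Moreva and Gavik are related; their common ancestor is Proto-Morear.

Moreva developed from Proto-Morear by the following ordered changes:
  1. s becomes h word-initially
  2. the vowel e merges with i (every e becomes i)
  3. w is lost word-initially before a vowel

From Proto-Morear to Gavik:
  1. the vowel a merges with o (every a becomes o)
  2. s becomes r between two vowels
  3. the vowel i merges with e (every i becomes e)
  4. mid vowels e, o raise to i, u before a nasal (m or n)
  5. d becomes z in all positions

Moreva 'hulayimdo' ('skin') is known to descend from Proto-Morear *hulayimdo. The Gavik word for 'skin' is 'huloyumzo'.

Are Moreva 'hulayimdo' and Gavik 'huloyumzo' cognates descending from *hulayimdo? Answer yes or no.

no

Derive the expected Gavik reflex of *hulayimdo:
Gavik: *hulayimdo > huloyimdo > huloyemdo > huloyimdo > huloyimzo  (by vowel merger, vowel merger, pre-nasal raising, unconditioned shift)
The regular Gavik reflex would be 'huloyimzo', but the attested form is 'huloyumzo'. The correspondence is irregular, so they are not cognates (the Gavik form has a different source).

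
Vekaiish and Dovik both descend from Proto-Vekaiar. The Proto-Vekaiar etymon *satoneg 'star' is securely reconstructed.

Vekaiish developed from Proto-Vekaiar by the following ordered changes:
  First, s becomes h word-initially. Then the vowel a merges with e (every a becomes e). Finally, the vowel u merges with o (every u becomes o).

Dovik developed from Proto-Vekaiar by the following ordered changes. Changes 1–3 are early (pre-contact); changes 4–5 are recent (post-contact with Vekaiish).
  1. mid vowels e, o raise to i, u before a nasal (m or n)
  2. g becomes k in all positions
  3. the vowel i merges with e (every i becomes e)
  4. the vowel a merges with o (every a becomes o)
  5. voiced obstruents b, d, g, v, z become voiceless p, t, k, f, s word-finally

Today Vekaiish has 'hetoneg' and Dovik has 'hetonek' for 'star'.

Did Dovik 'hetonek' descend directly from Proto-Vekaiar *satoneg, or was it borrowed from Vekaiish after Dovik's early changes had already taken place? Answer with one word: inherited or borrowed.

borrowed

If inherited, *satoneg would pass through all of Dovik's changes:
Dovik: start from *satoneg.
  rule 1 (pre-nasal raising): satoneg → satuneg
  rule 2 (unconditioned shift): satuneg → satunek
  rule 3: no change — satunek
  rule 4 (vowel merger): satunek → sotunek
  rule 5: no change — sotunek
  ⇒ Dovik sotunek
If borrowed from Vekaiish 'hetoneg' after the early changes, it would undergo only the recent ones:
  rule 4 (vowel merger): no change (hetoneg)
  rule 5 (final devoicing): hetoneg → hetonek
  ⇒ as a loan: hetonek
Dovik 'hetonek' matches the loan outcome 'hetonek', not the inherited 'sotunek' — it skipped the early Dovik changes, so it was borrowed from Vekaiish.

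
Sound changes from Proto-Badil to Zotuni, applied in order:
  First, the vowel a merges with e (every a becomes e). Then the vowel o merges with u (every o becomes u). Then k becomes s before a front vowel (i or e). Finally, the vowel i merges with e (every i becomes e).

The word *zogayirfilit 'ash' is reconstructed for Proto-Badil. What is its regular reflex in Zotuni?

Zotuni: *zogayirfilit > zogeyirfilit > zugeyirfilit > zugeyerfelet  (by vowel merger, vowel merger, vowel merger)

zugeyerfelet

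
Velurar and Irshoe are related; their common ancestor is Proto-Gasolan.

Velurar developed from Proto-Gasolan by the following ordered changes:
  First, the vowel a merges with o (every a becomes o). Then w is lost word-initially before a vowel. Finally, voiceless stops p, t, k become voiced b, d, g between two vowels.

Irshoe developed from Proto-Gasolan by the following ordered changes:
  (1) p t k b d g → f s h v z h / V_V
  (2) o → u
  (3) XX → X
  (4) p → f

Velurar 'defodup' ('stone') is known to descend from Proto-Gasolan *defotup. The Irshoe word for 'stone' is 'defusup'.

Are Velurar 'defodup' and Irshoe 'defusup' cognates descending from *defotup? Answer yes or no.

no

Derive the expected Irshoe reflex of *defotup:
Irshoe: *defotup > defosup > defusup > defusuf  (by intervocalic lenition, vowel merger, unconditioned shift)
The regular Irshoe reflex would be 'defusuf', but the attested form is 'defusup'. The correspondence is irregular, so they are not cognates (the Irshoe form has a different source).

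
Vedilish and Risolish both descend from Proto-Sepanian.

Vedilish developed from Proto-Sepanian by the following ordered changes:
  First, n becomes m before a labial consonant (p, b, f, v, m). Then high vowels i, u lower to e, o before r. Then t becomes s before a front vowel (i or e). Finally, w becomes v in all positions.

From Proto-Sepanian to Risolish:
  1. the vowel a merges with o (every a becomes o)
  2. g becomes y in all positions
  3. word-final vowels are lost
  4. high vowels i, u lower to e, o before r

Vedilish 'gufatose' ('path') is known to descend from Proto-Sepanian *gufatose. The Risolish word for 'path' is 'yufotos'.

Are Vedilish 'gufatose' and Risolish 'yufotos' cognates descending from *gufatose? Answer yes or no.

yes

Derive the expected Risolish reflex of *gufatose:
Risolish: *gufatose > gufotose > yufotose > yufotos  (by vowel merger, unconditioned shift, apocope)
Risolish 'yufotos' matches the regular reflex exactly, so the pair is cognate.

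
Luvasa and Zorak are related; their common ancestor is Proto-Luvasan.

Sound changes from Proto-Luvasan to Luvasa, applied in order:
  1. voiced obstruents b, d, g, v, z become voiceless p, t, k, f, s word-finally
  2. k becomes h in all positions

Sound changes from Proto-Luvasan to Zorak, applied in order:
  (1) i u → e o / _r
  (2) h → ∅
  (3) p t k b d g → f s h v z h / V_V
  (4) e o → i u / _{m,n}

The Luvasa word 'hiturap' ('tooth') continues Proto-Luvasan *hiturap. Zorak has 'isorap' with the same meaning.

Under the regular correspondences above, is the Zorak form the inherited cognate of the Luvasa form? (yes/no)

Derive the expected Zorak reflex of *hiturap:
Zorak: start from *hiturap.
  rule 1 (pre-rhotic lowering): hiturap → hitorap
  rule 2 (h-loss): hitorap → itorap
  rule 3 (intervocalic lenition): itorap → isorap
  rule 4: no change — isorap
  ⇒ Zorak isorap
Zorak 'isorap' matches the regular reflex exactly, so the pair is cognate.

yes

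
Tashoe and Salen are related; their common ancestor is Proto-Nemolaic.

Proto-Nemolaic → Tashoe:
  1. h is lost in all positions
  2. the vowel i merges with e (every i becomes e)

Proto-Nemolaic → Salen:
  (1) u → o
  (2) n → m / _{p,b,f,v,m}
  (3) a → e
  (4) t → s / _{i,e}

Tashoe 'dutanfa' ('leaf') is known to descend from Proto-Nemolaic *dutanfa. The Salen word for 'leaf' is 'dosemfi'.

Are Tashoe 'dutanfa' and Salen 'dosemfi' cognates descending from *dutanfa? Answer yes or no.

no

Derive the expected Salen reflex of *dutanfa:
Salen: *dutanfa > dotanfa > dotamfa > dotemfe > dosemfe  (by vowel merger, nasal place assimilation, vowel merger, palatalisation)
The regular Salen reflex would be 'dosemfe', but the attested form is 'dosemfi'. The correspondence is irregular, so they are not cognates (the Salen form has a different source).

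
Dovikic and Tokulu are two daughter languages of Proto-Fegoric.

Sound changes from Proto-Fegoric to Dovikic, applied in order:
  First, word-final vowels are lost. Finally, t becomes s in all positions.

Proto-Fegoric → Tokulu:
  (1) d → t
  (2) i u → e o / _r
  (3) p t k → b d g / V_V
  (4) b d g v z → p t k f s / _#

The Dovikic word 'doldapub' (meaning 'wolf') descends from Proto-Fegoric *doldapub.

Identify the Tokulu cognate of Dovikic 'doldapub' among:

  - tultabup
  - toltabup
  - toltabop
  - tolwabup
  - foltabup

Tokulu: *doldapub
  doldapub → toltapub   [unconditioned shift]
  toltapub (rule 2 does not apply)
  toltapub → toltabub   [intervocalic voicing]
  toltabub → toltabup   [final devoicing]
  giving Tokulu toltabup.
The other candidates each miss or misapply at least one Tokulu change.

toltabup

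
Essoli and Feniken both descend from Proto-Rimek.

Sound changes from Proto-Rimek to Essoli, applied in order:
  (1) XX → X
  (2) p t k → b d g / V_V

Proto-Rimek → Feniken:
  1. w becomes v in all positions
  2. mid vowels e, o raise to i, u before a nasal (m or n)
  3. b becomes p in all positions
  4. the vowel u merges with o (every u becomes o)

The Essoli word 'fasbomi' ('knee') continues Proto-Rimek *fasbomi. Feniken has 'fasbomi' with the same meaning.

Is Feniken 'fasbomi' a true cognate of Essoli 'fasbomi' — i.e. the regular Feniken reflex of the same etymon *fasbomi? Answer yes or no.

Derive the expected Feniken reflex of *fasbomi:
Feniken: start from *fasbomi.
  rule 1: no change — fasbomi
  rule 2 (pre-nasal raising): fasbomi → fasbumi
  rule 3 (unconditioned shift): fasbumi → faspumi
  rule 4 (vowel merger): faspumi → faspomi
  ⇒ Feniken faspomi
The regular Feniken reflex would be 'faspomi', but the attested form is 'fasbomi'. The correspondence is irregular, so they are not cognates (the Feniken form has a different source).

no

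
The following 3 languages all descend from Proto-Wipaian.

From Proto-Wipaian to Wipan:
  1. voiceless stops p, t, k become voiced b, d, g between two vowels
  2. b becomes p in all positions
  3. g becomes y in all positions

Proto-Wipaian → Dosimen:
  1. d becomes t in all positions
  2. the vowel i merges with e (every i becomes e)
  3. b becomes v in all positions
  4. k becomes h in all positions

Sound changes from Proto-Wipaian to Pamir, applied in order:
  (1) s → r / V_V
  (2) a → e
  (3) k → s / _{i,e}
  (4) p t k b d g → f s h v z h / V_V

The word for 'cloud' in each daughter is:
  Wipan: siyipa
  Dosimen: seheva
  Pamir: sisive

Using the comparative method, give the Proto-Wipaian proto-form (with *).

*sikiba

Position 4: Wipan has i, Dosimen has e, Pamir has i. Wipan preserves i here (none of its changes turn any other segment into i), so the proto-segment is *i.
Position 2: Wipan has i, Dosimen has e, Pamir has i. Wipan preserves i here (none of its changes turn any other segment into i), so the proto-segment is *i.
This points to *sikiba. Verify forward in each daughter:
Wipan: *sikiba
  sikiba → sigiba   [intervocalic voicing]
  sigiba → sigipa   [unconditioned shift]
  sigipa → siyipa   [unconditioned shift]
  giving Wipan siyipa.
Dosimen: *sikiba
  sikiba (rule 1 does not apply)
  sikiba → sekeba   [vowel merger]
  sekeba → sekeva   [unconditioned shift]
  sekeva → seheva   [unconditioned shift]
  giving Dosimen seheva.
Pamir: *sikiba > sikibe > sisibe > sisive  (by vowel merger, palatalisation, intervocalic lenition)
No other proto-form is consistent with every reflex, so the reconstruction is *sikiba.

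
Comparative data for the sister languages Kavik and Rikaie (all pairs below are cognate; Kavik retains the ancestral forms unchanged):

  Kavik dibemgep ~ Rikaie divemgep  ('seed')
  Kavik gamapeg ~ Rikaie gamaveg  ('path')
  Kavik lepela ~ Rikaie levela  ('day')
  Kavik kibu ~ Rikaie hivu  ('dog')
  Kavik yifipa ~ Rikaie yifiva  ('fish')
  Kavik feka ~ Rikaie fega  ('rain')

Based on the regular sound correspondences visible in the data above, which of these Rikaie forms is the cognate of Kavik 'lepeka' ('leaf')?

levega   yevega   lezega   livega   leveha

levega

gamapeg ~ gamaveg, lepela ~ levela — Kavik p corresponds to Rikaie v between vowels (before a front vowel).
feka ~ fega — Kavik k corresponds to Rikaie g between vowels (before a back vowel).
Applying these to Kavik 'lepeka':
  lepeka → leveka   (p→v between vowels (before a front vowel))
  leveka → levega   (k→g between vowels (before a back vowel))
So the Rikaie cognate is 'levega'.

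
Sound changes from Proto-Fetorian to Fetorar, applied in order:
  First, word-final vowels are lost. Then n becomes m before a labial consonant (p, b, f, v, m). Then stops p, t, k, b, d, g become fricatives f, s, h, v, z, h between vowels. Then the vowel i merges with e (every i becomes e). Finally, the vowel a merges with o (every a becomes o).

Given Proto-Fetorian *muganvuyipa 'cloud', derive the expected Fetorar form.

muhomvuyep

Fetorar: *muganvuyipa > muganvuyip > mugamvuyip > muhamvuyip > muhamvuyep > muhomvuyep  (by apocope, nasal place assimilation, intervocalic lenition, vowel merger, vowel merger)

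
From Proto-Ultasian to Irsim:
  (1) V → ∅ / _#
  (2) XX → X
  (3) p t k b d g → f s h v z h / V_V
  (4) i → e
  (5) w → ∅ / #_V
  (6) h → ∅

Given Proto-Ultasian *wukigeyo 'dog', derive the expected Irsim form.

Irsim: start from *wukigeyo.
  rule 1 (apocope): wukigeyo → wukigey
  rule 2: no change — wukigey
  rule 3 (intervocalic lenition): wukigey → wuhihey
  rule 4 (vowel merger): wuhihey → wuhehey
  rule 5 (glide loss): wuhehey → uhehey
  rule 6 (h-loss): uhehey → ueey
  ⇒ Irsim ueey

ueey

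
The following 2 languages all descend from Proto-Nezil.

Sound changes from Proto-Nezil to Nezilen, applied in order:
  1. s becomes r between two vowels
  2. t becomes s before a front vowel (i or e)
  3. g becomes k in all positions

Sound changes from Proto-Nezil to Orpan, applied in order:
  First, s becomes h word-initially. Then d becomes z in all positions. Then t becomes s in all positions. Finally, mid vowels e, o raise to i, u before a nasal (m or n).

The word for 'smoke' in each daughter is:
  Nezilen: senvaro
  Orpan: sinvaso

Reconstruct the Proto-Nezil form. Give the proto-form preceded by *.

Position 6: Nezilen has r, Orpan has s. Taking the neighbouring segments as reconstructed: Nezilen r could go back to *s or *r; Orpan s could go back to *t or *s — the one source consistent with every daughter is *s.
Position 1: Nezilen has s, Orpan has s. Taking the neighbouring segments as reconstructed: Nezilen s could go back to *t or *s; Orpan s can only go back to *t — the one source consistent with every daughter is *t.
Position 2: Nezilen has e, Orpan has i. Nezilen preserves e here (none of its changes turn any other segment into e), so the proto-segment is *e.
This points to *tenvaso. Verify forward in each daughter:
Nezilen: *tenvaso
  tenvaso → tenvaro   [rhotacism]
  tenvaro → senvaro   [palatalisation]
  senvaro (rule 3 does not apply)
  giving Nezilen senvaro.
Orpan: *tenvaso
  tenvaso (rule 1 does not apply)
  tenvaso (rule 2 does not apply)
  tenvaso → senvaso   [unconditioned shift]
  senvaso → sinvaso   [pre-nasal raising]
  giving Orpan sinvaso.
No other proto-form is consistent with every reflex, so the reconstruction is *tenvaso.

*tenvaso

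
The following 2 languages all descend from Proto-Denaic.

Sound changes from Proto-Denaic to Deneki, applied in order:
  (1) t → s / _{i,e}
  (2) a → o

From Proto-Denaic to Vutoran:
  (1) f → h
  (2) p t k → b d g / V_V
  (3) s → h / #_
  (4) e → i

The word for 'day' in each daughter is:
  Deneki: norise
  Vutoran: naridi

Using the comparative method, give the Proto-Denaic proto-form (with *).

*narite

Position 6: Deneki has e, Vutoran has i. Deneki preserves e here (none of its changes turn any other segment into e), so the proto-segment is *e.
Position 5: Deneki has s, Vutoran has d. Taking the neighbouring segments as reconstructed: Deneki s could go back to *t or *s; Vutoran d could go back to *t or *d — the one source consistent with every daughter is *t.
Position 2: Deneki has o, Vutoran has a. Vutoran preserves a here (none of its changes turn any other segment into a), so the proto-segment is *a.
Verify the candidate proto-form against each daughter:
Deneki: *narite > narise > norise  (by palatalisation, vowel merger)
Vutoran: start from *narite.
  rule 1: no change — narite
  rule 2 (intervocalic voicing): narite → naride
  rule 3: no change — naride
  rule 4 (vowel merger): naride → naridi
  ⇒ Vutoran naridi
Only *narite yields all of Deneki norise, Vutoran naridi.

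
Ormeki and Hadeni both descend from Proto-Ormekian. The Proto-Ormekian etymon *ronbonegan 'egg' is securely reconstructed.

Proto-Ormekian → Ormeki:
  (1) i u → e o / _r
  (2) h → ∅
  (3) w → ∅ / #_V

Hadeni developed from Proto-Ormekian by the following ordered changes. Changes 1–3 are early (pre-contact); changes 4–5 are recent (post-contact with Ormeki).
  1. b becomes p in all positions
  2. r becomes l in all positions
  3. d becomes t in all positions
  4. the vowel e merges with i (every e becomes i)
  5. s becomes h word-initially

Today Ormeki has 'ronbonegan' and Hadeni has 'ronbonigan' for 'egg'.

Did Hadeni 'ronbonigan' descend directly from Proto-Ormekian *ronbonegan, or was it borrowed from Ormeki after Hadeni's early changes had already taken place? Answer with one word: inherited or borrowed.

If inherited, *ronbonegan would pass through all of Hadeni's changes:
Hadeni: *ronbonegan > ronponegan > lonponegan > lonponigan  (by unconditioned shift, unconditioned shift, vowel merger)
If borrowed from Ormeki 'ronbonegan' after the early changes, it would undergo only the recent ones:
  rule 4 (vowel merger): ronbonegan → ronbonigan
  rule 5 (debuccalisation): no change (ronbonigan)
  ⇒ as a loan: ronbonigan
Hadeni 'ronbonigan' matches the loan outcome 'ronbonigan', not the inherited 'lonponigan' — it skipped the early Hadeni changes, so it was borrowed from Ormeki.

borrowed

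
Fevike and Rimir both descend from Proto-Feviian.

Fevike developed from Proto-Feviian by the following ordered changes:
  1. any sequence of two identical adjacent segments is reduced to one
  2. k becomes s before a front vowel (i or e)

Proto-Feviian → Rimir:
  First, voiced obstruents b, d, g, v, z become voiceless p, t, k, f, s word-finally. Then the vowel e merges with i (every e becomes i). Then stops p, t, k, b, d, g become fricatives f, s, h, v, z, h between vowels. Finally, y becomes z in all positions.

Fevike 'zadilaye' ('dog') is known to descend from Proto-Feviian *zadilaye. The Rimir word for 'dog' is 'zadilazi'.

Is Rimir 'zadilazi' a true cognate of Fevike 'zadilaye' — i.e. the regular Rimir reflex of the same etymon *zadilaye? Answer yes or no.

no

Derive the expected Rimir reflex of *zadilaye:
Rimir: start from *zadilaye.
  rule 1: no change — zadilaye
  rule 2 (vowel merger): zadilaye → zadilayi
  rule 3 (intervocalic lenition): zadilayi → zazilayi
  rule 4 (unconditioned shift): zazilayi → zazilazi
  ⇒ Rimir zazilazi
The regular Rimir reflex would be 'zazilazi', but the attested form is 'zadilazi'. The correspondence is irregular, so they are not cognates (the Rimir form has a different source).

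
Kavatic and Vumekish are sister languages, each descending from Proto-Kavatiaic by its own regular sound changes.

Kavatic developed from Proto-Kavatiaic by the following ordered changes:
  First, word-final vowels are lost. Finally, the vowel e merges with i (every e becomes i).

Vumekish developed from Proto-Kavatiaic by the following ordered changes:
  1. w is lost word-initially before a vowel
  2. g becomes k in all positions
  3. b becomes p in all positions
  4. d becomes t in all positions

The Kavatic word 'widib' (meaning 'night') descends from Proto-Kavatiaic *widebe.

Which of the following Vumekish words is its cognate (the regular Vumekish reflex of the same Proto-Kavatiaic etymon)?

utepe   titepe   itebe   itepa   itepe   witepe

Vumekish: *widebe > idebe > idepe > itepe  (by glide loss, unconditioned shift, unconditioned shift)
The other candidates each miss or misapply at least one Vumekish change.

itepe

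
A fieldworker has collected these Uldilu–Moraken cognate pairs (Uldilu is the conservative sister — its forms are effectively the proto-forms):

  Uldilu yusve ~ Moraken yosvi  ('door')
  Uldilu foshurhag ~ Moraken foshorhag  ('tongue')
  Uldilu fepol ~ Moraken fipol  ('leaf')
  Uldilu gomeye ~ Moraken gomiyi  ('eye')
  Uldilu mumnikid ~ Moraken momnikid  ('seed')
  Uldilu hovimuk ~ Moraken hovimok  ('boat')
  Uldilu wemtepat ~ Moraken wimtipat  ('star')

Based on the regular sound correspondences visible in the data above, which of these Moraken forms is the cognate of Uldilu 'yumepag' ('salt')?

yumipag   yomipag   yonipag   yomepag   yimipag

yomipag

mumnikid ~ momnikid — Uldilu u corresponds to Moraken o after a consonant, before a nasal.
fepol ~ fipol, wemtepat ~ wimtipat — Uldilu e corresponds to Moraken i after a consonant, before a labial obstruent.
Applying these to Uldilu 'yumepag':
  yumepag → yomepag   (u→o after a consonant, before a nasal)
  yomepag → yomipag   (e→i after a consonant, before a labial obstruent)
So the Moraken cognate is 'yomipag'.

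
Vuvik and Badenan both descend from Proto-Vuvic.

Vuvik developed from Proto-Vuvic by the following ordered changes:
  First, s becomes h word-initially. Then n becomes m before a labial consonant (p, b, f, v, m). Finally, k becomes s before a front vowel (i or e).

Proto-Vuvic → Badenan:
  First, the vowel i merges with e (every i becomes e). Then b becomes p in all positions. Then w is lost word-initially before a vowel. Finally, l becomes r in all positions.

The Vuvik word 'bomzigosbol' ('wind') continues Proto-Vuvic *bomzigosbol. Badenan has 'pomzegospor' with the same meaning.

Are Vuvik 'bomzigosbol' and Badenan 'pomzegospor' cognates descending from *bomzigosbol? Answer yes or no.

Derive the expected Badenan reflex of *bomzigosbol:
Badenan: start from *bomzigosbol.
  rule 1 (vowel merger): bomzigosbol → bomzegosbol
  rule 2 (unconditioned shift): bomzegosbol → pomzegospol
  rule 3: no change — pomzegospol
  rule 4 (unconditioned shift): pomzegospol → pomzegospor
  ⇒ Badenan pomzegospor
Badenan 'pomzegospor' matches the regular reflex exactly, so the pair is cognate.

yes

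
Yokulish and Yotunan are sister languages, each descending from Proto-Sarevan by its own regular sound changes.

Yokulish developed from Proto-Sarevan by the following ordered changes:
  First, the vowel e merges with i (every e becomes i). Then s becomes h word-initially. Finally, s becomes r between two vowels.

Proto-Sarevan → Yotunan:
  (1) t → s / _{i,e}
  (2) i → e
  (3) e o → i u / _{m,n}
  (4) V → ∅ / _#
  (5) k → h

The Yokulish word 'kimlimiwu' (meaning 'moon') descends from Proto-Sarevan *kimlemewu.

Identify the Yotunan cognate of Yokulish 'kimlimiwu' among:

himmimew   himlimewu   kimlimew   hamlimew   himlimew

himlimew

Yotunan: start from *kimlemewu.
  rule 1: no change — kimlemewu
  rule 2 (vowel merger): kimlemewu → kemlemewu
  rule 3 (pre-nasal raising): kemlemewu → kimlimewu
  rule 4 (apocope): kimlimewu → kimlimew
  rule 5 (unconditioned shift): kimlimew → himlimew
  ⇒ Yotunan himlimew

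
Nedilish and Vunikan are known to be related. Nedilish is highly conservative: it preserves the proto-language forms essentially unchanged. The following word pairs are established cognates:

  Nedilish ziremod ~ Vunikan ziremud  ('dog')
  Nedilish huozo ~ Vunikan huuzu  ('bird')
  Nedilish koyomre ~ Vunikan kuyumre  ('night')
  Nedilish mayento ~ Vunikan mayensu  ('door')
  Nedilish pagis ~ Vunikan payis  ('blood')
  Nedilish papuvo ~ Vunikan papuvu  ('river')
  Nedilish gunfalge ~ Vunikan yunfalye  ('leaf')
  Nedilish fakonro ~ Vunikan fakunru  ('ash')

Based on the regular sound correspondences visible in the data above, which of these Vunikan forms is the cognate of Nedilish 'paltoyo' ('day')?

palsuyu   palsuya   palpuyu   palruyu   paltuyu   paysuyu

mayento ~ mayensu — Nedilish t corresponds to Vunikan s after a consonant, before a back vowel.
ziremod ~ ziremud, koyomre ~ kuyumre — Nedilish o corresponds to Vunikan u after a consonant, before a consonant other than r, m, n, p, b, f, v.
huozo ~ huuzu, mayento ~ mayensu — Nedilish o corresponds to Vunikan u word-finally.
Applying these to Nedilish 'paltoyo':
  paltoyo → palsoyo   (t→s after a consonant, before a back vowel)
  palsoyo → palsuyo   (o→u after a consonant, before a consonant other than r, m, n, p, b, f, v)
  palsuyo → palsuyu   (o→u word-finally)
So the Vunikan cognate is 'palsuyu'.

palsuyu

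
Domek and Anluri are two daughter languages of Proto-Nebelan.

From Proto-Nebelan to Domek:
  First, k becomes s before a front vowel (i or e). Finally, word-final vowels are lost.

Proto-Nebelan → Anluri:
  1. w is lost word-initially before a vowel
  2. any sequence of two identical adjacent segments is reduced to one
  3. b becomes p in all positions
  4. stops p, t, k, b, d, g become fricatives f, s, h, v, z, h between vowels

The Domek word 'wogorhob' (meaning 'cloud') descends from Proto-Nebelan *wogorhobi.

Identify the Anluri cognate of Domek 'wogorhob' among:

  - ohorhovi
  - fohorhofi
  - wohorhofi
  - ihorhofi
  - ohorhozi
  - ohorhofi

Anluri: *wogorhobi
  wogorhobi → ogorhobi   [glide loss]
  ogorhobi (rule 2 does not apply)
  ogorhobi → ogorhopi   [unconditioned shift]
  ogorhopi → ohorhofi   [intervocalic lenition]
  giving Anluri ohorhofi.

ohorhofi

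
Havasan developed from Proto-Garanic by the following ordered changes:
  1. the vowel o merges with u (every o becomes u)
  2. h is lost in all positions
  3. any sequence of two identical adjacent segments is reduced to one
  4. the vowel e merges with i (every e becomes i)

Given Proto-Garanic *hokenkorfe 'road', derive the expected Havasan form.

ukinkurfi

Havasan: start from *hokenkorfe.
  rule 1 (vowel merger): hokenkorfe → hukenkurfe
  rule 2 (h-loss): hukenkurfe → ukenkurfe
  rule 3: no change — ukenkurfe
  rule 4 (vowel merger): ukenkurfe → ukinkurfi
  ⇒ Havasan ukinkurfi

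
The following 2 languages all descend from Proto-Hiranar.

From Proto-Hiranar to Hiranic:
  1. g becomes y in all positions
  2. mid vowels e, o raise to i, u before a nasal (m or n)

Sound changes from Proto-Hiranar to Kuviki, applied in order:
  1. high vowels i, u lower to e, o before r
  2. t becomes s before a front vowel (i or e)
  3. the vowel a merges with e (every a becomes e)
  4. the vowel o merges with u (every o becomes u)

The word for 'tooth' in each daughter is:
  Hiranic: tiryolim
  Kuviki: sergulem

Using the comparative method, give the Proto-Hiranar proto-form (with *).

*tirgolem

Position 5: Hiranic has o, Kuviki has u. Hiranic preserves o here (none of its changes turn any other segment into o), so the proto-segment is *o.
Position 4: Hiranic has y, Kuviki has g. Kuviki preserves g here (none of its changes turn any other segment into g), so the proto-segment is *g.
Verify the candidate proto-form against each daughter:
Hiranic: *tirgolem > tiryolem > tiryolim  (by unconditioned shift, pre-nasal raising)
Kuviki: *tirgolem > tergolem > sergolem > sergulem  (by pre-rhotic lowering, palatalisation, vowel merger)
No other proto-form is consistent with every reflex, so the reconstruction is *tirgolem.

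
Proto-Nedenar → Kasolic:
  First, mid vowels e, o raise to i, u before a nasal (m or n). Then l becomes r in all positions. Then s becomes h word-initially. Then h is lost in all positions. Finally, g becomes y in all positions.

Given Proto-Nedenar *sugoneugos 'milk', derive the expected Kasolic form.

uyuneuyos

Kasolic: *sugoneugos
  sugoneugos → suguneugos   [pre-nasal raising]
  suguneugos (rule 2 does not apply)
  suguneugos → huguneugos   [debuccalisation]
  huguneugos → uguneugos   [h-loss]
  uguneugos → uyuneuyos   [unconditioned shift]
  giving Kasolic uyuneuyos.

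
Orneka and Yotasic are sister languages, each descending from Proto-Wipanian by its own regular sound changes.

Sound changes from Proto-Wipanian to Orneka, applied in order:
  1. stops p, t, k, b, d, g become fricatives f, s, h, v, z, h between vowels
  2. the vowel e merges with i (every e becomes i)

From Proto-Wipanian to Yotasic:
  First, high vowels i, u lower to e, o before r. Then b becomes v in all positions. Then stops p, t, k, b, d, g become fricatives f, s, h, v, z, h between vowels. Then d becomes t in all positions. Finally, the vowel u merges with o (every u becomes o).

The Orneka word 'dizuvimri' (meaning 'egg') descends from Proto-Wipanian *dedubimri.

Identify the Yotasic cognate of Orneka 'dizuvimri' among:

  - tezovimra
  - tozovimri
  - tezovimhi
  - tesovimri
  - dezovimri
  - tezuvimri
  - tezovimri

tezovimri

Yotasic: *dedubimri > deduvimri > dezuvimri > tezuvimri > tezovimri  (by unconditioned shift, intervocalic lenition, unconditioned shift, vowel merger)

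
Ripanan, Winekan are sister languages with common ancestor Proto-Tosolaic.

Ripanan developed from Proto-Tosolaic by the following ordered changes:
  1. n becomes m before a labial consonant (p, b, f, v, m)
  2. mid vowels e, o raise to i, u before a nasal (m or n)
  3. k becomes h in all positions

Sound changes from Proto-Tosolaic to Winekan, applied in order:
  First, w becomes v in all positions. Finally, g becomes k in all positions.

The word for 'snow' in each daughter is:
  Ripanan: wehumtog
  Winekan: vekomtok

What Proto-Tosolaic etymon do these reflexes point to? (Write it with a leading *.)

*wekomtog

Position 4: Ripanan has u, Winekan has o. Winekan preserves o here (none of its changes turn any other segment into o), so the proto-segment is *o.
Position 1: Ripanan has w, Winekan has v. Ripanan preserves w here (none of its changes turn any other segment into w), so the proto-segment is *w.
Continuing position by position gives *wekomtog; check it forward:
Ripanan: *wekomtog > wekumtog > wehumtog  (by pre-nasal raising, unconditioned shift)
Winekan: *wekomtog
  wekomtog → vekomtog   [unconditioned shift]
  vekomtog → vekomtok   [unconditioned shift]
  giving Winekan vekomtok.
No other proto-form is consistent with every reflex, so the reconstruction is *wekomtog.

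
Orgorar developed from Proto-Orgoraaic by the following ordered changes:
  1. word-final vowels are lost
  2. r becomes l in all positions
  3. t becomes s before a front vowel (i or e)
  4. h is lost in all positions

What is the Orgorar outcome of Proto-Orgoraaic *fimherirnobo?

fimelilnob

Orgorar: *fimherirnobo
  fimherirnobo → fimherirnob   [apocope]
  fimherirnob → fimhelilnob   [unconditioned shift]
  fimhelilnob (rule 3 does not apply)
  fimhelilnob → fimelilnob   [h-loss]
  giving Orgorar fimelilnob.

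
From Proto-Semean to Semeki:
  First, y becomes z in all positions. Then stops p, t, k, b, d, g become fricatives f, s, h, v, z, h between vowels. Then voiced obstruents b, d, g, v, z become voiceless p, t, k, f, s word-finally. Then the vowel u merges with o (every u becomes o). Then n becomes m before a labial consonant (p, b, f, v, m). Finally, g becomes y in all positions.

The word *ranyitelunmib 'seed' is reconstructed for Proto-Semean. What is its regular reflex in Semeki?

ranziselommip

Semeki: start from *ranyitelunmib.
  rule 1 (unconditioned shift): ranyitelunmib → ranzitelunmib
  rule 2 (intervocalic lenition): ranzitelunmib → ranziselunmib
  rule 3 (final devoicing): ranziselunmib → ranziselunmip
  rule 4 (vowel merger): ranziselunmip → ranziselonmip
  rule 5 (nasal place assimilation): ranziselonmip → ranziselommip
  rule 6: no change — ranziselommip
  ⇒ Semeki ranziselommip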